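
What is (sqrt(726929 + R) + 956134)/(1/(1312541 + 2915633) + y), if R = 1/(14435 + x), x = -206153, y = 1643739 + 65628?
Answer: 4042700919316/7227501105859 + 2114087*sqrt(2968761197395342)/230940342835512627 ≈ 0.55985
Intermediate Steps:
y = 1709367
R = -1/191718 (R = 1/(14435 - 206153) = 1/(-191718) = -1/191718 ≈ -5.2160e-6)
(sqrt(726929 + R) + 956134)/(1/(1312541 + 2915633) + y) = (sqrt(726929 - 1/191718) + 956134)/(1/(1312541 + 2915633) + 1709367) = (sqrt(139365374021/191718) + 956134)/(1/4228174 + 1709367) = (sqrt(2968761197395342)/63906 + 956134)/(1/4228174 + 1709367) = (956134 + sqrt(2968761197395342)/63906)/(7227501105859/4228174) = (956134 + sqrt(2968761197395342)/63906)*(4228174/7227501105859) = 4042700919316/7227501105859 + 2114087*sqrt(2968761197395342)/230940342835512627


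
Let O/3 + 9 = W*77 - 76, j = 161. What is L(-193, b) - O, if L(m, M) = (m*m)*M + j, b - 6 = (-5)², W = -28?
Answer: 1161603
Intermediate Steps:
b = 31 (b = 6 + (-5)² = 6 + 25 = 31)
L(m, M) = 161 + M*m² (L(m, M) = (m*m)*M + 161 = m²*M + 161 = M*m² + 161 = 161 + M*m²)
O = -6723 (O = -27 + 3*(-28*77 - 76) = -27 + 3*(-2156 - 76) = -27 + 3*(-2232) = -27 - 6696 = -6723)
L(-193, b) - O = (161 + 31*(-193)²) - 1*(-6723) = (161 + 31*37249) + 6723 = (161 + 1154719) + 6723 = 1154880 + 6723 = 1161603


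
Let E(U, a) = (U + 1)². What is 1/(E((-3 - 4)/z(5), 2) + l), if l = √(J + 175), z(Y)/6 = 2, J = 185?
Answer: -720/1492867 + 124416*√10/7464335 ≈ 0.052227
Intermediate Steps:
z(Y) = 12 (z(Y) = 6*2 = 12)
E(U, a) = (1 + U)²
l = 6*√10 (l = √(185 + 175) = √360 = 6*√10 ≈ 18.974)
1/(E((-3 - 4)/z(5), 2) + l) = 1/((1 + (-3 - 4)/12)² + 6*√10) = 1/((1 - 7*1/12)² + 6*√10) = 1/((1 - 7/12)² + 6*√10) = 1/((5/12)² + 6*√10) = 1/(25/144 + 6*√10)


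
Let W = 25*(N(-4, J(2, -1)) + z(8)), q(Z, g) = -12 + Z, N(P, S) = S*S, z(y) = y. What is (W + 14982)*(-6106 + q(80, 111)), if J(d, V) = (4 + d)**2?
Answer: -287300116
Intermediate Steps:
N(P, S) = S**2
W = 32600 (W = 25*(((4 + 2)**2)**2 + 8) = 25*((6**2)**2 + 8) = 25*(36**2 + 8) = 25*(1296 + 8) = 25*1304 = 32600)
(W + 14982)*(-6106 + q(80, 111)) = (32600 + 14982)*(-6106 + (-12 + 80)) = 47582*(-6106 + 68) = 47582*(-6038) = -287300116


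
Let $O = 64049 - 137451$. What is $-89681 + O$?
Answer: $-163083$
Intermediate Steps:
$O = -73402$ ($O = 64049 - 137451 = -73402$)
$-89681 + O = -89681 - 73402 = -163083$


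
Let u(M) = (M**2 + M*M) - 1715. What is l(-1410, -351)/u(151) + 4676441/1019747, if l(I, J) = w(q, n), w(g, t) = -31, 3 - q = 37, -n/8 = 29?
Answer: 205203354010/44753636589 ≈ 4.5852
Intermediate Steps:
n = -232 (n = -8*29 = -232)
q = -34 (q = 3 - 1*37 = 3 - 37 = -34)
u(M) = -1715 + 2*M**2 (u(M) = (M**2 + M**2) - 1715 = 2*M**2 - 1715 = -1715 + 2*M**2)
l(I, J) = -31
l(-1410, -351)/u(151) + 4676441/1019747 = -31/(-1715 + 2*151**2) + 4676441/1019747 = -31/(-1715 + 2*22801) + 4676441*(1/1019747) = -31/(-1715 + 45602) + 4676441/1019747 = -31/43887 + 4676441/1019747 = 205203354010/44753636589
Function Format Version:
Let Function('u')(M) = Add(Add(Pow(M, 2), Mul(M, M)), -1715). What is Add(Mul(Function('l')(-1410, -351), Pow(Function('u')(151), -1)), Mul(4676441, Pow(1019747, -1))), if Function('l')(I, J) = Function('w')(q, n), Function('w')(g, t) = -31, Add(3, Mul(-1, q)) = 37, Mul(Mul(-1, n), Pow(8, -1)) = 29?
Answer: Rational(205203354010, 44753636589) ≈ 4.5852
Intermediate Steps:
n = -232 (n = Mul(-8, 29) = -232)
q = -34 (q = Add(3, Mul(-1, 37)) = Add(3, -37) = -34)
Function('u')(M) = Add(-1715, Mul(2, Pow(M, 2))) (Function('u')(M) = Add(Add(Pow(M, 2), Pow(M, 2)), -1715) = Add(Mul(2, Pow(M, 2)), -1715) = Add(-1715, Mul(2, Pow(M, 2))))
Function('l')(I, J) = -31
Add(Mul(Function('l')(-1410, -351), Pow(Function('u')(151), -1)), Mul(4676441, Pow(1019747, -1))) = Add(Mul(-31, Pow(Add(-1715, Mul(2, Pow(151, 2))), -1)), Mul(4676441, Pow(1019747, -1))) = Add(Mul(-31, Pow(Add(-1715, Mul(2, 22801)), -1)), Mul(4676441, Rational(1, 1019747))) = Add(Mul(-31, Pow(Add(-1715, 45602), -1)), Rational(4676441, 1019747)) = Add(Mul(-31, Pow(43887, -1)), Rational(4676441, 1019747)) = Add(Mul(-31, Rational(1, 43887)), Rational(4676441, 1019747)) = Add(Rational(-31, 43887), Rational(4676441, 1019747)) = Rational(205203354010, 44753636589)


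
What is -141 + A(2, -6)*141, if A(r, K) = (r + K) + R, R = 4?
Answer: -141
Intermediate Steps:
A(r, K) = 4 + K + r (A(r, K) = (r + K) + 4 = (K + r) + 4 = 4 + K + r)
-141 + A(2, -6)*141 = -141 + (4 - 6 + 2)*141 = -141 + 0*141 = -141 + 0 = -141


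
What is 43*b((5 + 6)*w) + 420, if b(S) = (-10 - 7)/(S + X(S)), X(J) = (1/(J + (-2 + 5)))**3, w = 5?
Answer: 4364460748/10731161 ≈ 406.71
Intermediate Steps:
X(J) = (3 + J)**(-3) (X(J) = (1/(J + 3))**3 = (1/(3 + J))**3 = (3 + J)**(-3))
b(S) = -17/(S + (3 + S)**(-3)) (b(S) = (-10 - 7)/(S + (3 + S)**(-3)) = -17/(S + (3 + S)**(-3)))
43*b((5 + 6)*w) + 420 = 43*(-17*(3 + (5 + 6)*5)**3/(1 + ((5 + 6)*5)*(3 + (5 + 6)*5)**3)) + 420 = 43*(-17*(3 + 11*5)**3/(1 + (11*5)*(3 + 11*5)**3)) + 420 = 43*(-17*(3 + 55)**3/(1 + 55*(3 + 55)**3)) + 420 = 43*(-17*58**3/(1 + 55*58**3)) + 420 = 43*(-17*195112/(1 + 55*195112)) + 420 = 43*(-17*195112/(1 + 10731160)) + 420 = 43*(-17*195112/10731161) + 420 = 43*(-17*1/10731161*195112) + 420 = 43*(-3316904/10731161) + 420 = -142626872/10731161 + 420 = 4364460748/10731161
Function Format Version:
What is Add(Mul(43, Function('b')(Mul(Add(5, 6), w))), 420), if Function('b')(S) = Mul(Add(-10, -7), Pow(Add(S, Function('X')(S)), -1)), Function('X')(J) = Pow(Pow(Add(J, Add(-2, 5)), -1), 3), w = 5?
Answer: Rational(4364460748, 10731161) ≈ 406.71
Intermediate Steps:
Function('X')(J) = Pow(Add(3, J), -3) (Function('X')(J) = Pow(Pow(Add(J, 3), -1), 3) = Pow(Pow(Add(3, J), -1), 3) = Pow(Add(3, J), -3))
Function('b')(S) = Mul(-17, Pow(Add(S, Pow(Add(3, S), -3)), -1)) (Function('b')(S) = Mul(Add(-10, -7), Pow(Add(S, Pow(Add(3, S), -3)), -1)) = Mul(-17, Pow(Add(S, Pow(Add(3, S), -3)), -1)))
Add(Mul(43, Function('b')(Mul(Add(5, 6), w))), 420) = Add(Mul(43, Mul(-17, Pow(Add(1, Mul(Mul(Add(5, 6), 5), Pow(Add(3, Mul(Add(5, 6), 5)), 3))), -1), Pow(Add(3, Mul(Add(5, 6), 5)), 3))), 420) = Add(Mul(43, Mul(-17, Pow(Add(1, Mul(Mul(11, 5), Pow(Add(3, Mul(11, 5)), 3))), -1), Pow(Add(3, Mul(11, 5)), 3))), 420) = Add(Mul(43, Mul(-17, Pow(Add(1, Mul(55, Pow(Add(3, 55), 3))), -1), Pow(Add(3, 55), 3))), 420) = Add(Mul(43, Mul(-17, Pow(Add(1, Mul(55, Pow(58, 3))), -1), Pow(58, 3))), 420) = Add(Mul(43, Mul(-17, Pow(Add(1, Mul(55, 195112)), -1), 195112)), 420) = Add(Mul(43, Mul(-17, Pow(Add(1, 10731160), -1), 195112)), 420) = Add(Mul(43, Mul(-17, Pow(10731161, -1), 195112)), 420) = Add(Mul(43, Mul(-17, Rational(1, 10731161), 195112)), 420) = Add(Mul(43, Rational(-3316904, 10731161)), 420) = Add(Rational(-142626872, 10731161), 420) = Rational(4364460748, 10731161)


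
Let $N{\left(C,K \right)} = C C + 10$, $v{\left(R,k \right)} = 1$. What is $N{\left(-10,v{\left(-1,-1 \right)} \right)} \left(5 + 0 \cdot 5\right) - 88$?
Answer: $462$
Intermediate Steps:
$N{\left(C,K \right)} = 10 + C^{2}$ ($N{\left(C,K \right)} = C^{2} + 10 = 10 + C^{2}$)
$N{\left(-10,v{\left(-1,-1 \right)} \right)} \left(5 + 0 \cdot 5\right) - 88 = \left(10 + \left(-10\right)^{2}\right) \left(5 + 0 \cdot 5\right) - 88 = \left(10 + 100\right) \left(5 + 0\right) - 88 = 110 \cdot 5 - 88 = 550 - 88 = 462$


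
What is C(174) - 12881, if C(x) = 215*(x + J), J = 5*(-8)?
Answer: 15929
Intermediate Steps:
J = -40
C(x) = -8600 + 215*x (C(x) = 215*(x - 40) = 215*(-40 + x) = -8600 + 215*x)
C(174) - 12881 = (-8600 + 215*174) - 12881 = (-8600 + 37410) - 12881 = 28810 - 12881 = 15929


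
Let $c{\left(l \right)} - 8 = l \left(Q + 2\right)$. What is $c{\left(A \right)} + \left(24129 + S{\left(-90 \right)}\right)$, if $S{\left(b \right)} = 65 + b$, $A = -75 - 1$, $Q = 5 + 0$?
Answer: $23580$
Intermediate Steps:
$Q = 5$
$A = -76$ ($A = -75 - 1 = -76$)
$c{\left(l \right)} = 8 + 7 l$ ($c{\left(l \right)} = 8 + l \left(5 + 2\right) = 8 + l 7 = 8 + 7 l$)
$c{\left(A \right)} + \left(24129 + S{\left(-90 \right)}\right) = \left(8 + 7 \left(-76\right)\right) + \left(24129 + \left(65 - 90\right)\right) = \left(8 - 532\right) + \left(24129 - 25\right) = -524 + 24104 = 23580$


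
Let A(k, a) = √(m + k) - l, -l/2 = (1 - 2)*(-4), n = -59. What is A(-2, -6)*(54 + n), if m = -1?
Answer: -40 - 5*I*√3 ≈ -40.0 - 8.6602*I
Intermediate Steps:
l = -8 (l = -2*(1 - 2)*(-4) = -(-2)*(-4) = -2*4 = -8)
A(k, a) = 8 + √(-1 + k) (A(k, a) = √(-1 + k) - 1*(-8) = √(-1 + k) + 8 = 8 + √(-1 + k))
A(-2, -6)*(54 + n) = (8 + √(-1 - 2))*(54 - 59) = (8 + √(-3))*(-5) = (8 + I*√3)*(-5) = -40 - 5*I*√3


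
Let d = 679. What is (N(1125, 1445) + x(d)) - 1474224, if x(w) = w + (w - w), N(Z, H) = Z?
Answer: -1472420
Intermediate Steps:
x(w) = w (x(w) = w + 0 = w)
(N(1125, 1445) + x(d)) - 1474224 = (1125 + 679) - 1474224 = 1804 - 1474224 = -1472420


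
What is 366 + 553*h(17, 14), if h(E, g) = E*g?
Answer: 131980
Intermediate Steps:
366 + 553*h(17, 14) = 366 + 553*(17*14) = 366 + 553*238 = 366 + 131614 = 131980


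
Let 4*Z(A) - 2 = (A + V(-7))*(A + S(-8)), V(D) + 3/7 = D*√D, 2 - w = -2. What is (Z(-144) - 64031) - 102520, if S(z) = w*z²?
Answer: -341189/2 - 196*I*√7 ≈ -1.7059e+5 - 518.57*I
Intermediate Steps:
w = 4 (w = 2 - 1*(-2) = 2 + 2 = 4)
S(z) = 4*z²
V(D) = -3/7 + D^(3/2) (V(D) = -3/7 + D*√D = -3/7 + D^(3/2))
Z(A) = ½ + (256 + A)*(-3/7 + A - 7*I*√7)/4 (Z(A) = ½ + ((A + (-3/7 + (-7)^(3/2)))*(A + 4*(-8)²))/4 = ½ + ((A + (-3/7 - 7*I*√7))*(A + 4*64))/4 = ½ + ((-3/7 + A - 7*I*√7)*(A + 256))/4 = ½ + ((-3/7 + A - 7*I*√7)*(256 + A))/4 = ½ + ((256 + A)*(-3/7 + A - 7*I*√7))/4 = ½ + (256 + A)*(-3/7 + A - 7*I*√7)/4)
(Z(-144) - 64031) - 102520 = ((-377/14 + (¼)*(-144)² + (1789/28)*(-144) - 448*I*√7 - 7/4*I*(-144)*√7) - 64031) - 102520 = ((-377/14 + (¼)*20736 - 64404/7 - 448*I*√7 + 252*I*√7) - 64031) - 102520 = ((-377/14 + 5184 - 64404/7 - 448*I*√7 + 252*I*√7) - 64031) - 102520 = ((-8087/2 - 196*I*√7) - 64031) - 102520 = (-136149/2 - 196*I*√7) - 102520 = -341189/2 - 196*I*√7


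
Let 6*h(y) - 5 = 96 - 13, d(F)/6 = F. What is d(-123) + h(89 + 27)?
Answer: -2170/3 ≈ -723.33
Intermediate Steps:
d(F) = 6*F
h(y) = 44/3 (h(y) = ⅚ + (96 - 13)/6 = ⅚ + (⅙)*83 = ⅚ + 83/6 = 44/3)
d(-123) + h(89 + 27) = 6*(-123) + 44/3 = -738 + 44/3 = -2170/3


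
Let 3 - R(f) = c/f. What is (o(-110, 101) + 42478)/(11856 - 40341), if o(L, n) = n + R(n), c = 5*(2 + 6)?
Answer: -4300742/2876985 ≈ -1.4949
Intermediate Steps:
c = 40 (c = 5*8 = 40)
R(f) = 3 - 40/f
o(L, n) = 3 + n - 40/n (o(L, n) = n + (3 - 40/n) = 3 + n - 40/n)
(o(-110, 101) + 42478)/(11856 - 40341) = ((3 + 101 - 40/101) + 42478)/(11856 - 40341) = ((3 + 101 - 40*1/101) + 42478)/(-28485) = ((3 + 101 - 40/101) + 42478)*(-1/28485) = (10464/101 + 42478)*(-1/28485) = (4300742/101)*(-1/28485) = -4300742/2876985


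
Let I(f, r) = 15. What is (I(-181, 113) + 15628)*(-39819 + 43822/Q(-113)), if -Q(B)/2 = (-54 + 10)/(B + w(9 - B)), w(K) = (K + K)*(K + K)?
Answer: 20340050353831/44 ≈ 4.6227e+11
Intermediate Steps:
w(K) = 4*K² (w(K) = (2*K)*(2*K) = 4*K²)
Q(B) = 88/(B + 4*(9 - B)²) (Q(B) = -2*(-54 + 10)/(B + 4*(9 - B)²) = -(-88)/(B + 4*(9 - B)²) = 88/(B + 4*(9 - B)²))
(I(-181, 113) + 15628)*(-39819 + 43822/Q(-113)) = (15 + 15628)*(-39819 + 43822/((88/(-113 + 4*(-9 - 113)²)))) = 15643*(-39819 + 43822/((88/(-113 + 4*(-122)²)))) = 15643*(-39819 + 43822/((88/(-113 + 4*14884)))) = 15643*(-39819 + 43822/((88/(-113 + 59536)))) = 15643*(-39819 + 43822/((88/59423))) = 15643*(-39819 + 43822/((88*(1/59423)))) = 15643*(-39819 + 43822/(88/59423)) = 15643*(-39819 + 43822*(59423/88)) = 15643*(-39819 + 1302017353/44) = 15643*(1300265317/44) = 20340050353831/44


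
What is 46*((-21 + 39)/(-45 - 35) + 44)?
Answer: 40273/20 ≈ 2013.7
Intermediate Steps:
46*((-21 + 39)/(-45 - 35) + 44) = 46*(18/(-80) + 44) = 46*(18*(-1/80) + 44) = 46*(-9/40 + 44) = 46*(1751/40) = 40273/20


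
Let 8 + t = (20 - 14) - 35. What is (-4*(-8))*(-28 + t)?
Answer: -2080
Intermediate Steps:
t = -37 (t = -8 + ((20 - 14) - 35) = -8 + (6 - 35) = -8 - 29 = -37)
(-4*(-8))*(-28 + t) = (-4*(-8))*(-28 - 37) = 32*(-65) = -2080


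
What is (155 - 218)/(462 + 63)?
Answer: -3/25 ≈ -0.12000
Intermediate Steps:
(155 - 218)/(462 + 63) = -63/525 = -63*1/525 = -3/25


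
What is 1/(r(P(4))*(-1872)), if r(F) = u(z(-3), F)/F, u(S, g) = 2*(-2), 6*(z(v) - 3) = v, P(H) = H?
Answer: 1/1872 ≈ 0.00053419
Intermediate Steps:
z(v) = 3 + v/6
u(S, g) = -4
r(F) = -4/F
1/(r(P(4))*(-1872)) = 1/(-4/4*(-1872)) = -1/1872/(-4*¼) = -1/1872/(-1) = -1*(-1/1872) = 1/1872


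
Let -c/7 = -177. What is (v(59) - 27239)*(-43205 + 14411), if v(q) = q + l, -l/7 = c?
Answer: 1032351282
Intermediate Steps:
c = 1239 (c = -7*(-177) = 1239)
l = -8673 (l = -7*1239 = -8673)
v(q) = -8673 + q (v(q) = q - 8673 = -8673 + q)
(v(59) - 27239)*(-43205 + 14411) = ((-8673 + 59) - 27239)*(-43205 + 14411) = (-8614 - 27239)*(-28794) = -35853*(-28794) = 1032351282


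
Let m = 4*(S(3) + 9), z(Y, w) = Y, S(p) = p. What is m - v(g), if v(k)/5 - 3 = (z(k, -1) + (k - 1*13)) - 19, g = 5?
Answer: 143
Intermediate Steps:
v(k) = -145 + 10*k (v(k) = 15 + 5*((k + (k - 1*13)) - 19) = 15 + 5*((k + (k - 13)) - 19) = 15 + 5*((k + (-13 + k)) - 19) = 15 + 5*((-13 + 2*k) - 19) = 15 + 5*(-32 + 2*k) = 15 + (-160 + 10*k) = -145 + 10*k)
m = 48 (m = 4*(3 + 9) = 4*12 = 48)
m - v(g) = 48 - (-145 + 10*5) = 48 - (-145 + 50) = 48 - 1*(-95) = 48 + 95 = 143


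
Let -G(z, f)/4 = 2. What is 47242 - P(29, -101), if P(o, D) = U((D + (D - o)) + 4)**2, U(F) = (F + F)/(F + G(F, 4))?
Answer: 2608733334/55225 ≈ 47238.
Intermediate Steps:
G(z, f) = -8 (G(z, f) = -4*2 = -8)
U(F) = 2*F/(-8 + F) (U(F) = (F + F)/(F - 8) = (2*F)/(-8 + F) = 2*F/(-8 + F))
P(o, D) = 4*(4 - o + 2*D)**2/(-4 - o + 2*D)**2 (P(o, D) = (2*((D + (D - o)) + 4)/(-8 + ((D + (D - o)) + 4)))**2 = (2*((-o + 2*D) + 4)/(-8 + ((-o + 2*D) + 4)))**2 = (2*(4 - o + 2*D)/(-8 + (4 - o + 2*D)))**2 = (2*(4 - o + 2*D)/(-4 - o + 2*D))**2 = 4*(4 - o + 2*D)**2/(-4 - o + 2*D)**2)
47242 - P(29, -101) = 47242 - 4*(4 - 1*29 + 2*(-101))**2/(4 + 29 - 2*(-101))**2 = 47242 - 4*(4 - 29 - 202)**2/(4 + 29 + 202)**2 = 47242 - 4*(-227)**2/235**2 = 47242 - 4*51529/55225 = 47242 - 1*206116/55225 = 47242 - 206116/55225 = 2608733334/55225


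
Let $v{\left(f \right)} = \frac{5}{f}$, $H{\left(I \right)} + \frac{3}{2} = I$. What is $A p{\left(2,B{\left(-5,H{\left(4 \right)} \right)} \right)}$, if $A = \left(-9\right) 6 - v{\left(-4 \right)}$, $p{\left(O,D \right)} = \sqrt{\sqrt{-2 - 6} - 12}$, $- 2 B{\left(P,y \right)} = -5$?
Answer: $- \frac{211 \sqrt{-12 + 2 i \sqrt{2}}}{4} \approx -21.389 - 183.98 i$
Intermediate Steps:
$H{\left(I \right)} = - \frac{3}{2} + I$
$B{\left(P,y \right)} = \frac{5}{2}$ ($B{\left(P,y \right)} = \left(- \frac{1}{2}\right) \left(-5\right) = \frac{5}{2}$)
$p{\left(O,D \right)} = \sqrt{-12 + 2 i \sqrt{2}}$ ($p{\left(O,D \right)} = \sqrt{\sqrt{-8} - 12} = \sqrt{2 i \sqrt{2} - 12} = \sqrt{-12 + 2 i \sqrt{2}}$)
$A = - \frac{211}{4}$ ($A = \left(-9\right) 6 - \frac{5}{-4} = -54 - 5 \left(- \frac{1}{4}\right) = -54 - - \frac{5}{4} = -54 + \frac{5}{4} = - \frac{211}{4} \approx -52.75$)
$A p{\left(2,B{\left(-5,H{\left(4 \right)} \right)} \right)} = - \frac{211 \sqrt{-12 + 2 i \sqrt{2}}}{4}$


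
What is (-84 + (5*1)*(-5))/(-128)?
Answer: 109/128 ≈ 0.85156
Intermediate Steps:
(-84 + (5*1)*(-5))/(-128) = -(-84 + 5*(-5))/128 = -(-84 - 25)/128 = -1/128*(-109) = 109/128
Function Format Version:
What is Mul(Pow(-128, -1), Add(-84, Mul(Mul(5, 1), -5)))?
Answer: Rational(109, 128) ≈ 0.85156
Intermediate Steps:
Mul(Pow(-128, -1), Add(-84, Mul(Mul(5, 1), -5))) = Mul(Rational(-1, 128), Add(-84, Mul(5, -5))) = Mul(Rational(-1, 128), Add(-84, -25)) = Mul(Rational(-1, 128), -109) = Rational(109, 128)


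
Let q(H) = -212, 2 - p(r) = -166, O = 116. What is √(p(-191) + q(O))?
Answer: 2*I*√11 ≈ 6.6332*I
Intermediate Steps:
p(r) = 168 (p(r) = 2 - 1*(-166) = 2 + 166 = 168)
√(p(-191) + q(O)) = √(168 - 212) = √(-44) = 2*I*√11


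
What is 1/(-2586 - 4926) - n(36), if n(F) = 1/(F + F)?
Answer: -79/5634 ≈ -0.014022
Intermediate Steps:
n(F) = 1/(2*F)
1/(-2586 - 4926) - n(36) = 1/(-2586 - 4926) - 1/(2*36) = 1/(-7512) - 1/(2*36) = -1/7512 - 1*1/72 = -1/7512 - 1/72 = -79/5634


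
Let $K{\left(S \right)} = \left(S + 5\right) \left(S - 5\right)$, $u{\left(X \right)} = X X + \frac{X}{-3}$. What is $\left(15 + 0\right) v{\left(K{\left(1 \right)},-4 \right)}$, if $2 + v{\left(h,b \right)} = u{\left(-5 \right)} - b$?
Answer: $430$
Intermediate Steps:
$u{\left(X \right)} = X^{2} - \frac{X}{3}$ ($u{\left(X \right)} = X^{2} + X \left(- \frac{1}{3}\right) = X^{2} - \frac{X}{3}$)
$K{\left(S \right)} = \left(-5 + S\right) \left(5 + S\right)$ ($K{\left(S \right)} = \left(5 + S\right) \left(-5 + S\right) = \left(-5 + S\right) \left(5 + S\right)$)
$v{\left(h,b \right)} = \frac{74}{3} - b$ ($v{\left(h,b \right)} = -2 - \left(b + 5 \left(- \frac{1}{3} - 5\right)\right) = -2 - \left(- \frac{80}{3} + b\right) = \frac{74}{3} - b$)
$\left(15 + 0\right) v{\left(K{\left(1 \right)},-4 \right)} = \left(15 + 0\right) \left(\frac{74}{3} - -4\right) = 15 \left(\frac{74}{3} + 4\right) = 15 \cdot \frac{86}{3} = 430$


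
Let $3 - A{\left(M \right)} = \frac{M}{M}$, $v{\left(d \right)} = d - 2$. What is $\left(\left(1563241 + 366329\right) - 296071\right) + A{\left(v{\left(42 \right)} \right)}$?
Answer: $1633501$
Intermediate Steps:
$v{\left(d \right)} = -2 + d$
$A{\left(M \right)} = 2$ ($A{\left(M \right)} = 3 - \frac{M}{M} = 3 - 1 = 2$)
$\left(\left(1563241 + 366329\right) - 296071\right) + A{\left(v{\left(42 \right)} \right)} = \left(\left(1563241 + 366329\right) - 296071\right) + 2 = \left(1929570 - 296071\right) + 2 = 1633499 + 2 = 1633501$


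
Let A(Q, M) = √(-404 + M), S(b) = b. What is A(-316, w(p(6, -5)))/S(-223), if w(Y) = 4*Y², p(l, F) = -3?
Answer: -4*I*√23/223 ≈ -0.086024*I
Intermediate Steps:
A(-316, w(p(6, -5)))/S(-223) = √(-404 + 4*(-3)²)/(-223) = √(-404 + 4*9)*(-1/223) = √(-404 + 36)*(-1/223) = √(-368)*(-1/223) = (4*I*√23)*(-1/223) = -4*I*√23/223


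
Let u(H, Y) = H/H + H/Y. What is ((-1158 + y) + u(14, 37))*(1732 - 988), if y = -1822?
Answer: -81995496/37 ≈ -2.2161e+6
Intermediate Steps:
u(H, Y) = 1 + H/Y
((-1158 + y) + u(14, 37))*(1732 - 988) = ((-1158 - 1822) + (14 + 37)/37)*(1732 - 988) = (-2980 + (1/37)*51)*744 = (-2980 + 51/37)*744 = -110209/37*744 = -81995496/37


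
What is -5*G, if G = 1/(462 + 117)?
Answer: -5/579 ≈ -0.0086356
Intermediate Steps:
G = 1/579 ≈ 0.0017271
-5*G = -5*1/579 = -5/579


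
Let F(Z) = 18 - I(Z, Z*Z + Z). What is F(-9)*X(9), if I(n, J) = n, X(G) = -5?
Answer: -135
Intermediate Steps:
F(Z) = 18 - Z
F(-9)*X(9) = (18 - 1*(-9))*(-5) = (18 + 9)*(-5) = 27*(-5) = -135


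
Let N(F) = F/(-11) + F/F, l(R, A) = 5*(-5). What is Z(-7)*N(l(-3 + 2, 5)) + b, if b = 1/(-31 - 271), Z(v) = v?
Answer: -76115/3322 ≈ -22.912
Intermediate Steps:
l(R, A) = -25
N(F) = 1 - F/11 (N(F) = F*(-1/11) + 1 = -F/11 + 1 = 1 - F/11)
b = -1/302 (b = 1/(-302) = -1/302 ≈ -0.0033113)
Z(-7)*N(l(-3 + 2, 5)) + b = -7*(1 - 1/11*(-25)) - 1/302 = -7*(1 + 25/11) - 1/302 = -7*36/11 - 1/302 = -252/11 - 1/302 = -76115/3322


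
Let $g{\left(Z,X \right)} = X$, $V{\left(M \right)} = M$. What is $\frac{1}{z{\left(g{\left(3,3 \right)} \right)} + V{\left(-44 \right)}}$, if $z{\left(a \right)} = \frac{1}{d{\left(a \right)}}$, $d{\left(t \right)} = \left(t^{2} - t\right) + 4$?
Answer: $- \frac{10}{439} \approx -0.022779$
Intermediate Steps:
$d{\left(t \right)} = 4 + t^{2} - t$
$z{\left(a \right)} = \frac{1}{4 + a^{2} - a}$
$\frac{1}{z{\left(g{\left(3,3 \right)} \right)} + V{\left(-44 \right)}} = \frac{1}{\frac{1}{4 + 3^{2} - 3} - 44} = \frac{1}{\frac{1}{4 + 9 - 3} - 44} = \frac{1}{\frac{1}{10} - 44} = \frac{1}{- \frac{439}{10}} = - \frac{10}{439}$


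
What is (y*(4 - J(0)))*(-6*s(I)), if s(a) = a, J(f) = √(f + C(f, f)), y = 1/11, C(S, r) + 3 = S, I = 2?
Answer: -48/11 + 12*I*√3/11 ≈ -4.3636 + 1.8895*I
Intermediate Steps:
C(S, r) = -3 + S
y = 1/11 ≈ 0.090909
J(f) = √(-3 + 2*f) (J(f) = √(f + (-3 + f)) = √(-3 + 2*f))
(y*(4 - J(0)))*(-6*s(I)) = ((4 - √(-3 + 2*0))/11)*(-6*2) = ((4 - √(-3 + 0))/11)*(-12) = ((4 - √(-3))/11)*(-12) = ((4 - I*√3)/11)*(-12) = (4/11 - I*√3/11)*(-12) = -48/11 + 12*I*√3/11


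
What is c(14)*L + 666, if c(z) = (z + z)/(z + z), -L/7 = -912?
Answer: 7050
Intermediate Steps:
L = 6384 (L = -7*(-912) = 6384)
c(z) = 1 (c(z) = (2*z)/((2*z)) = (2*z)*(1/(2*z)) = 1)
c(14)*L + 666 = 1*6384 + 666 = 6384 + 666 = 7050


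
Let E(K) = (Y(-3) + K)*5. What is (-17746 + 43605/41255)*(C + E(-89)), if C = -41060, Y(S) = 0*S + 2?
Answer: 6075429219875/8251 ≈ 7.3633e+8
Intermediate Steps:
Y(S) = 2 (Y(S) = 0 + 2 = 2)
E(K) = 10 + 5*K (E(K) = (2 + K)*5 = 10 + 5*K)
(-17746 + 43605/41255)*(C + E(-89)) = (-17746 + 43605/41255)*(-41060 + (10 + 5*(-89))) = (-17746 + 43605*(1/41255))*(-41060 + (10 - 445)) = (-17746 + 8721/8251)*(-41060 - 435) = -146413525/8251*(-41495) = 6075429219875/8251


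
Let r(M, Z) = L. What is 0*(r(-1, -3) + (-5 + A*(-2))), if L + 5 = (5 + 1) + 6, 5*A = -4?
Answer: 0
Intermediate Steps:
A = -⅘ (A = (⅕)*(-4) = -⅘ ≈ -0.80000)
L = 7 (L = -5 + ((5 + 1) + 6) = -5 + (6 + 6) = -5 + 12 = 7)
r(M, Z) = 7
0*(r(-1, -3) + (-5 + A*(-2))) = 0*(7 + (-5 - ⅘*(-2))) = 0*(7 + (-5 + 8/5)) = 0*(7 - 17/5) = 0*(18/5) = 0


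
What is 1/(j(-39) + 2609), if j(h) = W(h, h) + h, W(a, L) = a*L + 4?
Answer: 1/4095 ≈ 0.00024420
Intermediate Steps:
W(a, L) = 4 + L*a (W(a, L) = L*a + 4 = 4 + L*a)
j(h) = 4 + h + h² (j(h) = (4 + h*h) + h = (4 + h²) + h = 4 + h + h²)
1/(j(-39) + 2609) = 1/((4 - 39 + (-39)²) + 2609) = 1/((4 - 39 + 1521) + 2609) = 1/(1486 + 2609) = 1/4095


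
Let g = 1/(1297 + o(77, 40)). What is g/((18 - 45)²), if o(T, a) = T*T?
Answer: 1/5267754 ≈ 1.8983e-7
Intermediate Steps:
o(T, a) = T²
g = 1/7226 (g = 1/(1297 + 77²) = 1/(1297 + 5929) = 1/7226 ≈ 0.00013839)
g/((18 - 45)²) = 1/(7226*((18 - 45)²)) = 1/(7226*((-27)²)) = (1/7226)/729 = (1/7226)*(1/729) = 1/5267754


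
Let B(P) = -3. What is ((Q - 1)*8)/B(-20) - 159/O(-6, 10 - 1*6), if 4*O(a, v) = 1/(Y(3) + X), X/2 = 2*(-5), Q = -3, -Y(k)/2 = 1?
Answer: 42008/3 ≈ 14003.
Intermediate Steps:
Y(k) = -2 (Y(k) = -2*1 = -2)
X = -20 (X = 2*(2*(-5)) = 2*(-10) = -20)
O(a, v) = -1/88 (O(a, v) = 1/(4*(-2 - 20)) = (1/4)/(-22) = (1/4)*(-1/22) = -1/88)
((Q - 1)*8)/B(-20) - 159/O(-6, 10 - 1*6) = ((-3 - 1)*8)/(-3) - 159/(-1/88) = -4*8*(-1/3) - 159*(-88) = -32*(-1/3) + 13992 = 32/3 + 13992 = 42008/3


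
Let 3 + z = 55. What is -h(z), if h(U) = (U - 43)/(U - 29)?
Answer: -9/23 ≈ -0.39130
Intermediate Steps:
z = 52 (z = -3 + 55 = 52)
h(U) = (-43 + U)/(-29 + U)
-h(z) = -(-43 + 52)/(-29 + 52) = -9/23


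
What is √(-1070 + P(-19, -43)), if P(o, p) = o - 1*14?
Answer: I*√1103 ≈ 33.211*I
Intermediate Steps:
P(o, p) = -14 + o (P(o, p) = o - 14 = -14 + o)
√(-1070 + P(-19, -43)) = √(-1070 + (-14 - 19)) = √(-1070 - 33) = √(-1103) = I*√1103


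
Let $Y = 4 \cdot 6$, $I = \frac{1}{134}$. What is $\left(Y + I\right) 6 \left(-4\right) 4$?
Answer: $- \frac{154416}{67} \approx -2304.7$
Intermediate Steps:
$I = \frac{1}{134} \approx 0.0074627$
$Y = 24$
$\left(Y + I\right) 6 \left(-4\right) 4 = \left(24 + \frac{1}{134}\right) 6 \left(-4\right) 4 = \frac{3217 \left(\left(-24\right) 4\right)}{134} = \frac{3217}{134} \left(-96\right) = - \frac{154416}{67}$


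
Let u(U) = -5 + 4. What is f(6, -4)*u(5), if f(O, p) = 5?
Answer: -5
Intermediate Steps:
u(U) = -1
f(6, -4)*u(5) = 5*(-1) = -5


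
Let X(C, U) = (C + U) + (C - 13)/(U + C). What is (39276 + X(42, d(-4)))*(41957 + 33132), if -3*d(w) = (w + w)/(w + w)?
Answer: 1107141200354/375 ≈ 2.9524e+9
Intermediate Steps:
d(w) = -⅓ (d(w) = -(w + w)/(3*(w + w)) = -2*w/(3*(2*w)) = -2*w*1/(2*w)/3 = -⅓*1 = -⅓)
X(C, U) = C + U + (-13 + C)/(C + U) (X(C, U) = (C + U) + (-13 + C)/(C + U) = C + U + (-13 + C)/(C + U))
(39276 + X(42, d(-4)))*(41957 + 33132) = (39276 + (-13 + 42 + 42² + (-⅓)² + 2*42*(-⅓))/(42 - ⅓))*(41957 + 33132) = (39276 + (-13 + 42 + 1764 + ⅑ - 28)/(125/3))*75089 = (39276 + (3/125)*(15886/9))*75089 = (39276 + 15886/375)*75089 = (14744386/375)*75089 = 1107141200354/375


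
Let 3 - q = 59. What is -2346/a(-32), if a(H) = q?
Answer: 1173/28 ≈ 41.893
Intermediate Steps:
q = -56 (q = 3 - 1*59 = 3 - 59 = -56)
a(H) = -56
-2346/a(-32) = -2346/(-56) = -2346*(-1/56) = 1173/28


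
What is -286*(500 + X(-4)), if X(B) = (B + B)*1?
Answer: -140712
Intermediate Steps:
X(B) = 2*B (X(B) = (2*B)*1 = 2*B)
-286*(500 + X(-4)) = -286*(500 + 2*(-4)) = -286*(500 - 8) = -286*492 = -140712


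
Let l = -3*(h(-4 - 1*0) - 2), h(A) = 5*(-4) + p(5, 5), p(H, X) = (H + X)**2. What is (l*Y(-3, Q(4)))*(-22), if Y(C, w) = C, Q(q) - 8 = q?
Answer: -15444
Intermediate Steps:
h(A) = 80 (h(A) = 5*(-4) + (5 + 5)**2 = -20 + 10**2 = -20 + 100 = 80)
Q(q) = 8 + q
l = -234 (l = -3*(80 - 2) = -3*78 = -234)
(l*Y(-3, Q(4)))*(-22) = -234*(-3)*(-22) = 702*(-22) = -15444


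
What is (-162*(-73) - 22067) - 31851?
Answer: -42092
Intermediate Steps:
(-162*(-73) - 22067) - 31851 = (11826 - 22067) - 31851 = -10241 - 31851 = -42092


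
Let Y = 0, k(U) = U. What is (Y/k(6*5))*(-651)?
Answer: 0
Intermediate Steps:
(Y/k(6*5))*(-651) = (0/((6*5)))*(-651) = (0/30)*(-651) = (0*(1/30))*(-651) = 0*(-651) = 0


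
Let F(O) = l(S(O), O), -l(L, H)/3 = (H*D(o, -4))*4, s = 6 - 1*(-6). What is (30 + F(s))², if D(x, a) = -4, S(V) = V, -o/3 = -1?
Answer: 367236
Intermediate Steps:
o = 3 (o = -3*(-1) = 3)
s = 12 (s = 6 + 6 = 12)
l(L, H) = 48*H (l(L, H) = -3*H*(-4)*4 = -3*(-4*H)*4 = -(-48)*H = 48*H)
F(O) = 48*O
(30 + F(s))² = (30 + 48*12)² = (30 + 576)² = 606² = 367236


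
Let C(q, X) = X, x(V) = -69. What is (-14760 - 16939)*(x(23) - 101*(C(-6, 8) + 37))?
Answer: 146259186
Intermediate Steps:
(-14760 - 16939)*(x(23) - 101*(C(-6, 8) + 37)) = (-14760 - 16939)*(-69 - 101*(8 + 37)) = -31699*(-69 - 101*45) = -31699*(-69 - 4545) = -31699*(-4614) = 146259186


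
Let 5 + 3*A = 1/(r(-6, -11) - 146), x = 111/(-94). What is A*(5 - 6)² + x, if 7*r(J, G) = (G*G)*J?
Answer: -702151/246468 ≈ -2.8489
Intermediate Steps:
r(J, G) = J*G²/7 (r(J, G) = ((G*G)*J)/7 = (G²*J)/7 = (J*G²)/7 = J*G²/7)
x = -111/94 (x = 111*(-1/94) = -111/94 ≈ -1.1809)
A = -8747/5244 (A = -5/3 + 1/(3*((⅐)*(-6)*(-11)² - 146)) = -5/3 + 1/(3*((⅐)*(-6)*121 - 146)) = -5/3 + 1/(3*(-726/7 - 146)) = -5/3 + 1/(3*(-1748/7)) = -5/3 + (⅓)*(-7/1748) = -5/3 - 7/5244 = -8747/5244 ≈ -1.6680)
A*(5 - 6)² + x = -8747*(5 - 6)²/5244 - 111/94 = -8747/5244*(-1)² - 111/94 = -8747/5244*1 - 111/94 = -8747/5244 - 111/94 = -702151/246468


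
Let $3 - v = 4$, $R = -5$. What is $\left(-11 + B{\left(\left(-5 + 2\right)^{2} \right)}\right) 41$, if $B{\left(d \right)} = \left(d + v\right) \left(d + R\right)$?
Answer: $861$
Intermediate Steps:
$v = -1$ ($v = 3 - 4 = -1$)
$B{\left(d \right)} = \left(-1 + d\right) \left(-5 + d\right)$ ($B{\left(d \right)} = \left(d - 1\right) \left(d - 5\right) = \left(-1 + d\right) \left(-5 + d\right)$)
$\left(-11 + B{\left(\left(-5 + 2\right)^{2} \right)}\right) 41 = \left(-11 + \left(5 + \left(\left(-5 + 2\right)^{2}\right)^{2} - 6 \left(-5 + 2\right)^{2}\right)\right) 41 = \left(-11 + \left(5 + \left(\left(-3\right)^{2}\right)^{2} - 6 \left(-3\right)^{2}\right)\right) 41 = \left(-11 + \left(5 + 9^{2} - 54\right)\right) 41 = \left(-11 + \left(5 + 81 - 54\right)\right) 41 = \left(-11 + 32\right) 41 = 21 \cdot 41 = 861$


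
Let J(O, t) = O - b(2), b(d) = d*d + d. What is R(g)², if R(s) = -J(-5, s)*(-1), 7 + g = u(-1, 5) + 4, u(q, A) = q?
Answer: 121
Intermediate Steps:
b(d) = d + d² (b(d) = d² + d = d + d²)
J(O, t) = -6 + O (J(O, t) = O - 2*(1 + 2) = O - 2*3 = O - 1*6 = O - 6 = -6 + O)
g = -4 (g = -7 + (-1 + 4) = -7 + 3 = -4)
R(s) = -11 (R(s) = -(-6 - 5)*(-1) = -1*(-11)*(-1) = 11*(-1) = -11)
R(g)² = (-11)² = 121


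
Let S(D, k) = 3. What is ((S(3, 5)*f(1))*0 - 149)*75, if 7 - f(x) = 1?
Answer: -11175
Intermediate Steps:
f(x) = 6 (f(x) = 7 - 1*1 = 7 - 1 = 6)
((S(3, 5)*f(1))*0 - 149)*75 = ((3*6)*0 - 149)*75 = (18*0 - 149)*75 = (0 - 149)*75 = -149*75 = -11175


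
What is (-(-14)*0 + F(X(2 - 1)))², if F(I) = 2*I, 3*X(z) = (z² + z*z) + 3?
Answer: 100/9 ≈ 11.111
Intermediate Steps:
X(z) = 1 + 2*z²/3 (X(z) = ((z² + z*z) + 3)/3 = ((z² + z²) + 3)/3 = (2*z² + 3)/3 = (3 + 2*z²)/3 = 1 + 2*z²/3)
(-(-14)*0 + F(X(2 - 1)))² = (-(-14)*0 + 2*(1 + 2*(2 - 1)²/3))² = (-1*0 + 2*(1 + (⅔)*1²))² = (0 + 2*(1 + (⅔)*1))² = (0 + 2*(1 + ⅔))² = (0 + 2*(5/3))² = (0 + 10/3)² = (10/3)² = 100/9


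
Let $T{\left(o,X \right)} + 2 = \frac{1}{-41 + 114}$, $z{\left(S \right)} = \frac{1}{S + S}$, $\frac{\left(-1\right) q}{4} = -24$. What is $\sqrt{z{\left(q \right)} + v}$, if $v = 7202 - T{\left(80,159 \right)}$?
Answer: $\frac{\sqrt{22112680755}}{1752} \approx 84.876$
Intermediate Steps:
$q = 96$ ($q = \left(-4\right) \left(-24\right) = 96$)
$z{\left(S \right)} = \frac{1}{2 S}$
$T{\left(o,X \right)} = - \frac{145}{73}$ ($T{\left(o,X \right)} = -2 + \frac{1}{-41 + 114} = -2 + \frac{1}{73} = - \frac{145}{73}$)
$v = \frac{525891}{73}$ ($v = 7202 - - \frac{145}{73} = 7202 + \frac{145}{73} = \frac{525891}{73} \approx 7204.0$)
$\sqrt{z{\left(q \right)} + v} = \sqrt{\frac{1}{2 \cdot 96} + \frac{525891}{73}} = \sqrt{\frac{1}{2} \cdot \frac{1}{96} + \frac{525891}{73}} = \sqrt{\frac{1}{192} + \frac{525891}{73}} = \sqrt{\frac{100971145}{14016}} = \frac{\sqrt{22112680755}}{1752}$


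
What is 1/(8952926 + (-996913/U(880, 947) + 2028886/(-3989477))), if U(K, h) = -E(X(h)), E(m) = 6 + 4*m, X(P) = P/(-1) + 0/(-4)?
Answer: 15088202014/135079571269661611 ≈ 1.1170e-7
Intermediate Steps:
X(P) = -P (X(P) = P*(-1) + 0*(-1/4) = -P + 0 = -P)
U(K, h) = -6 + 4*h (U(K, h) = -(6 + 4*(-h)) = -(6 - 4*h) = -6 + 4*h)
1/(8952926 + (-996913/U(880, 947) + 2028886/(-3989477))) = 1/(8952926 + (-996913/(-6 + 4*947) + 2028886/(-3989477))) = 1/(8952926 + (-996913/(-6 + 3788) + 2028886*(-1/3989477))) = 1/(8952926 + (-996913/3782 - 2028886/3989477)) = 1/(8952926 - 3984834731353/15088202014) = 1/(135079571269661611/15088202014) = 15088202014/135079571269661611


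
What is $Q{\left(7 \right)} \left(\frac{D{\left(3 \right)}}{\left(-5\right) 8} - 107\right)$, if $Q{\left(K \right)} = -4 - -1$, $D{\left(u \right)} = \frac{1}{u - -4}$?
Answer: $\frac{89883}{280} \approx 321.01$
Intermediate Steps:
$D{\left(u \right)} = \frac{1}{4 + u}$ ($D{\left(u \right)} = \frac{1}{u + \left(-2 + 6\right)} = \frac{1}{u + 4} = \frac{1}{4 + u}$)
$Q{\left(K \right)} = -3$ ($Q{\left(K \right)} = -4 + 1 = -3$)
$Q{\left(7 \right)} \left(\frac{D{\left(3 \right)}}{\left(-5\right) 8} - 107\right) = - 3 \left(\frac{1}{\left(4 + 3\right) \left(\left(-5\right) 8\right)} - 107\right) = - 3 \left(\frac{1}{7 \left(-40\right)} - 107\right) = - 3 \left(\frac{1}{7} \left(- \frac{1}{40}\right) - 107\right) = - 3 \left(- \frac{1}{280} - 107\right) = \left(-3\right) \left(- \frac{29961}{280}\right) = \frac{89883}{280}$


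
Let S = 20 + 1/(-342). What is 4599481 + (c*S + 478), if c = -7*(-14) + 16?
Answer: 13806716/3 ≈ 4.6022e+6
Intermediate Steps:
c = 114 (c = 98 + 16 = 114)
S = 6839/342 (S = 20 - 1/342 = 6839/342 ≈ 19.997)
4599481 + (c*S + 478) = 4599481 + (114*(6839/342) + 478) = 4599481 + (6839/3 + 478) = 4599481 + 8273/3 = 13806716/3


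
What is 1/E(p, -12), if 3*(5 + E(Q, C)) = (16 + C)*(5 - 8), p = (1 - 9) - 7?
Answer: -1/9 ≈ -0.11111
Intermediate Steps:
p = -15 (p = -8 - 7 = -15)
E(Q, C) = -21 - C (E(Q, C) = -5 + ((16 + C)*(5 - 8))/3 = -5 + ((16 + C)*(-3))/3 = -5 + (-48 - 3*C)/3 = -5 + (-16 - C) = -21 - C)
1/E(p, -12) = 1/(-21 - 1*(-12)) = 1/(-21 + 12) = 1/(-9) = -1/9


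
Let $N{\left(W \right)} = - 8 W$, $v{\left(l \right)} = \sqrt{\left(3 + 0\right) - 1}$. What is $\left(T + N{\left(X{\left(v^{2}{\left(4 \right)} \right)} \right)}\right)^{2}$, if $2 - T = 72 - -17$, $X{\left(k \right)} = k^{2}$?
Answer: $14161$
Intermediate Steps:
$v{\left(l \right)} = \sqrt{2}$ ($v{\left(l \right)} = \sqrt{3 - 1} = \sqrt{2}$)
$T = -87$ ($T = 2 - \left(72 - -17\right) = 2 - \left(72 + 17\right) = 2 - 89 = -87$)
$\left(T + N{\left(X{\left(v^{2}{\left(4 \right)} \right)} \right)}\right)^{2} = \left(-87 - 8 \left(\left(\sqrt{2}\right)^{2}\right)^{2}\right)^{2} = \left(-87 - 8 \cdot 2^{2}\right)^{2} = \left(-87 - 32\right)^{2} = \left(-119\right)^{2} = 14161$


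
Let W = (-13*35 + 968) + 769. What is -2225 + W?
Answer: -943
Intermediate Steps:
W = 1282 (W = (-455 + 968) + 769 = 513 + 769 = 1282)
-2225 + W = -2225 + 1282 = -943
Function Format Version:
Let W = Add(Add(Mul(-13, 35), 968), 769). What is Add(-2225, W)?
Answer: -943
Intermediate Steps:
W = 1282 (W = Add(Add(-455, 968), 769) = Add(513, 769) = 1282)
Add(-2225, W) = Add(-2225, 1282) = -943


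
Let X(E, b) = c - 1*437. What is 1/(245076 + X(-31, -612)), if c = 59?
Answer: 1/244698 ≈ 4.0867e-6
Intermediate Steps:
X(E, b) = -378 (X(E, b) = 59 - 1*437 = 59 - 437 = -378)
1/(245076 + X(-31, -612)) = 1/(245076 - 378) = 1/244698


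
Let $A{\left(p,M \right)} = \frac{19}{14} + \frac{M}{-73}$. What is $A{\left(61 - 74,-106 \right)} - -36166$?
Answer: $\frac{36964523}{1022} \approx 36169.0$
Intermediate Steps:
$A{\left(p,M \right)} = \frac{19}{14} - \frac{M}{73}$ ($A{\left(p,M \right)} = 19 \cdot \frac{1}{14} + M \left(- \frac{1}{73}\right) = \frac{19}{14} - \frac{M}{73}$)
$A{\left(61 - 74,-106 \right)} - -36166 = \left(\frac{19}{14} - - \frac{106}{73}\right) - -36166 = \left(\frac{19}{14} + \frac{106}{73}\right) + 36166 = \frac{2871}{1022} + 36166 = \frac{36964523}{1022}$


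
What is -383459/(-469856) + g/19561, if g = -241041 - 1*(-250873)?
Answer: 12120465691/9190853216 ≈ 1.3188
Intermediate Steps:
g = 9832 (g = -241041 + 250873 = 9832)
-383459/(-469856) + g/19561 = -383459/(-469856) + 9832/19561 = -383459*(-1/469856) + 9832*(1/19561) = 383459/469856 + 9832/19561 = 12120465691/9190853216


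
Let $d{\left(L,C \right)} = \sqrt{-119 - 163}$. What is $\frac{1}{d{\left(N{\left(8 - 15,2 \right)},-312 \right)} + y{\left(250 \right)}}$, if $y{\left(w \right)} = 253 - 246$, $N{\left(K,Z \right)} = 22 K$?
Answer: $\frac{7}{331} - \frac{i \sqrt{282}}{331} \approx 0.021148 - 0.050734 i$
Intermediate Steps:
$d{\left(L,C \right)} = i \sqrt{282}$ ($d{\left(L,C \right)} = \sqrt{-282} = i \sqrt{282}$)
$y{\left(w \right)} = 7$
$\frac{1}{d{\left(N{\left(8 - 15,2 \right)},-312 \right)} + y{\left(250 \right)}} = \frac{1}{i \sqrt{282} + 7} = \frac{1}{7 + i \sqrt{282}}$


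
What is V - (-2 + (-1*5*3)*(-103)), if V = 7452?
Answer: 5909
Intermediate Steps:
V - (-2 + (-1*5*3)*(-103)) = 7452 - (-2 + (-1*5*3)*(-103)) = 7452 - (-2 - 5*3*(-103)) = 7452 - (-2 - 15*(-103)) = 7452 - (-2 + 1545) = 7452 - 1*1543 = 7452 - 1543 = 5909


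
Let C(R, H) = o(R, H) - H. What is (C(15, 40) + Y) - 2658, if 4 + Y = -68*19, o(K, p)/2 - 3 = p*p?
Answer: -788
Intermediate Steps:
o(K, p) = 6 + 2*p² (o(K, p) = 6 + 2*(p*p) = 6 + 2*p²)
Y = -1296 (Y = -4 - 68*19 = -4 - 1292 = -1296)
C(R, H) = 6 - H + 2*H² (C(R, H) = (6 + 2*H²) - H = 6 - H + 2*H²)
(C(15, 40) + Y) - 2658 = ((6 - 1*40 + 2*40²) - 1296) - 2658 = ((6 - 40 + 2*1600) - 1296) - 2658 = ((6 - 40 + 3200) - 1296) - 2658 = (3166 - 1296) - 2658 = 1870 - 2658 = -788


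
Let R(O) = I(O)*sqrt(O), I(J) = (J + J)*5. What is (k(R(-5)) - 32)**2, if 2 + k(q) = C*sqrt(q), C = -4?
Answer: 4*(17 + 10*sqrt(2)*5**(1/4)*sqrt(-I))**2 ≈ 3189.7 - 3822.5*I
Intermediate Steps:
I(J) = 10*J (I(J) = (2*J)*5 = 10*J)
R(O) = 10*O**(3/2) (R(O) = (10*O)*sqrt(O) = 10*O**(3/2))
k(q) = -2 - 4*sqrt(q)
(k(R(-5)) - 32)**2 = ((-2 - 4*sqrt(10)*(-(-5)**(3/4))) - 32)**2 = ((-2 - 4*sqrt(10)*(5**(3/4)*sqrt(-I))) - 32)**2 = ((-2 - 4*5*sqrt(2)*5**(1/4)*sqrt(-I)) - 32)**2 = ((-2 - 20*sqrt(2)*5**(1/4)*sqrt(-I)) - 32)**2 = (-34 - 20*sqrt(2)*5**(1/4)*sqrt(-I))**2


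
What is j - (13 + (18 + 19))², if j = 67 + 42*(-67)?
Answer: -5247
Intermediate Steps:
j = -2747 (j = 67 - 2814 = -2747)
j - (13 + (18 + 19))² = -2747 - (13 + (18 + 19))² = -2747 - (13 + 37)² = -2747 - 1*50² = -2747 - 1*2500 = -2747 - 2500 = -5247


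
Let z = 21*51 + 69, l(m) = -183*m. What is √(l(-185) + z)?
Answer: √34995 ≈ 187.07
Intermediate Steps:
z = 1140 (z = 1071 + 69 = 1140)
√(l(-185) + z) = √(-183*(-185) + 1140) = √(33855 + 1140) = √34995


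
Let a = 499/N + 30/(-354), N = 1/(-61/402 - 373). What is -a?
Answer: 4416358097/23718 ≈ 1.8620e+5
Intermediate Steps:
N = -402/150007 (N = 1/(-61*1/402 - 373) = 1/(-61/402 - 373) = 1/(-150007/402) = -402/150007 ≈ -0.0026799)
a = -4416358097/23718 (a = 499/(-402/150007) + 30/(-354) = 499*(-150007/402) + 30*(-1/354) = -74853493/402 - 5/59 = -4416358097/23718 ≈ -1.8620e+5)
-a = -1*(-4416358097/23718) = 4416358097/23718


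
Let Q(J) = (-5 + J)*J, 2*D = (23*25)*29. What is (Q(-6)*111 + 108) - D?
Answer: -1807/2 ≈ -903.50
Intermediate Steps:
D = 16675/2 (D = ((23*25)*29)/2 = (575*29)/2 = (½)*16675 = 16675/2 ≈ 8337.5)
Q(J) = J*(-5 + J)
(Q(-6)*111 + 108) - D = (-6*(-5 - 6)*111 + 108) - 1*16675/2 = (-6*(-11)*111 + 108) - 16675/2 = (66*111 + 108) - 16675/2 = (7326 + 108) - 16675/2 = 7434 - 16675/2 = -1807/2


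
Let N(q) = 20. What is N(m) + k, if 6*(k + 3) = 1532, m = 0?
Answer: 817/3 ≈ 272.33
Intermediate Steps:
k = 757/3 (k = -3 + (⅙)*1532 = -3 + 766/3 = 757/3 ≈ 252.33)
N(m) + k = 20 + 757/3 = 817/3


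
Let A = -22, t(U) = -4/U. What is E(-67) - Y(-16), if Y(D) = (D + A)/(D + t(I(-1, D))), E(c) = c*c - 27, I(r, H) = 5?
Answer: 187309/42 ≈ 4459.7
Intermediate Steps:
E(c) = -27 + c² (E(c) = c² - 27 = -27 + c²)
Y(D) = (-22 + D)/(-⅘ + D) (Y(D) = (D - 22)/(D - 4/5) = (-22 + D)/(D - 4*⅕) = (-22 + D)/(D - ⅘) = (-22 + D)/(-⅘ + D))
E(-67) - Y(-16) = (-27 + (-67)²) - 5*(-22 - 16)/(-4 + 5*(-16)) = (-27 + 4489) - 5*(-38)/(-4 - 80) = 4462 - 5*(-38)/(-84) = 4462 - 5*(-1)*(-38)/84 = 4462 - 1*95/42 = 4462 - 95/42 = 187309/42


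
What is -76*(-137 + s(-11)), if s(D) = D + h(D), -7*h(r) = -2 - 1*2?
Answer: 78432/7 ≈ 11205.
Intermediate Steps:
h(r) = 4/7 (h(r) = -(-2 - 1*2)/7 = -(-2 - 2)/7 = -⅐*(-4) = 4/7)
s(D) = 4/7 + D (s(D) = D + 4/7 = 4/7 + D)
-76*(-137 + s(-11)) = -76*(-137 + (4/7 - 11)) = -76*(-137 - 73/7) = -76*(-1032/7) = 78432/7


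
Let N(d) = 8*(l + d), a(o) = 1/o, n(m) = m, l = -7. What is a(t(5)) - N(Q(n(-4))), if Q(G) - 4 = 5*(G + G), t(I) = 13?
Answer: 4473/13 ≈ 344.08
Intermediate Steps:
Q(G) = 4 + 10*G (Q(G) = 4 + 5*(G + G) = 4 + 5*(2*G) = 4 + 10*G)
N(d) = -56 + 8*d (N(d) = 8*(-7 + d) = -56 + 8*d)
a(t(5)) - N(Q(n(-4))) = 1/13 - (-56 + 8*(4 + 10*(-4))) = 1/13 - (-56 + 8*(4 - 40)) = 1/13 - (-56 + 8*(-36)) = 1/13 - (-56 - 288) = 1/13 - 1*(-344) = 1/13 + 344 = 4473/13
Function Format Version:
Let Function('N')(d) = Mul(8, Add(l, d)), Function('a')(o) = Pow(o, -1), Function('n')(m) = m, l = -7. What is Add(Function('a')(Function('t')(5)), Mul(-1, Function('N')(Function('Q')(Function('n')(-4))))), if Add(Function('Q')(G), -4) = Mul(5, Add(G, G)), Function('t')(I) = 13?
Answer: Rational(4473, 13) ≈ 344.08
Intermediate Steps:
Function('Q')(G) = Add(4, Mul(10, G)) (Function('Q')(G) = Add(4, Mul(5, Add(G, G))) = Add(4, Mul(5, Mul(2, G))) = Add(4, Mul(10, G)))
Function('N')(d) = Add(-56, Mul(8, d)) (Function('N')(d) = Mul(8, Add(-7, d)) = Add(-56, Mul(8, d)))
Add(Function('a')(Function('t')(5)), Mul(-1, Function('N')(Function('Q')(Function('n')(-4))))) = Add(Pow(13, -1), Mul(-1, Add(-56, Mul(8, Add(4, Mul(10, -4)))))) = Add(Rational(1, 13), Mul(-1, Add(-56, Mul(8, Add(4, -40))))) = Add(Rational(1, 13), Mul(-1, Add(-56, Mul(8, -36)))) = Add(Rational(1, 13), Mul(-1, Add(-56, -288))) = Add(Rational(1, 13), Mul(-1, -344)) = Add(Rational(1, 13), 344) = Rational(4473, 13)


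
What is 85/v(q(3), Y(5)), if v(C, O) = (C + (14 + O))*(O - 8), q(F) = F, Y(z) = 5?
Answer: -85/66 ≈ -1.2879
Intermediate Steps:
v(C, O) = (-8 + O)*(14 + C + O) (v(C, O) = (14 + C + O)*(-8 + O) = (-8 + O)*(14 + C + O))
85/v(q(3), Y(5)) = 85/(-112 + 5**2 - 8*3 + 6*5 + 3*5) = 85/(-112 + 25 - 24 + 30 + 15) = 85/(-66) = 85*(-1/66) = -85/66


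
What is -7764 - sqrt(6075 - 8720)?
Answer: -7764 - 23*I*sqrt(5) ≈ -7764.0 - 51.43*I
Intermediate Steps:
-7764 - sqrt(6075 - 8720) = -7764 - sqrt(-2645) = -7764 - 23*I*sqrt(5)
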